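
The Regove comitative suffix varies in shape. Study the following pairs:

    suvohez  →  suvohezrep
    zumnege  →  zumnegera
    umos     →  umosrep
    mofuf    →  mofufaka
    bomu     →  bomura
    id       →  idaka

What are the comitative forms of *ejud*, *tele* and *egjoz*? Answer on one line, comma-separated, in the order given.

The alternation tracks the final sound of the stem — -rep when the stem ends in a sibilant (*suvohez*, *umos*); -aka when the stem ends in a non-sibilant consonant (*mofuf*, *id*); -ra when the stem ends in a vowel (*zumnege*, *bomu*).
*ejud*: final sound = /d/, a non-sibilant consonant → -aka → *ejudaka*.
The final sound of *tele* is /e/, which is a vowel, so the suffix is -ra, giving *telera*.
Since the final sound of *egjoz* is /z/ (a sibilant), it takes -rep, giving *egjozrep*.

ejudaka, telera, egjozrep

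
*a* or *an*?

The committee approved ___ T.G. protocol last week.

The indefinite article is chosen by the initial *sound* of the following word, not its spelling.
The initialism *T.G.* is read letter by letter; the first letter, T, is pronounced /tiː/, which begins with a consonant sound.
So the article is *a*: The committee approved a T.G. protocol last week.

a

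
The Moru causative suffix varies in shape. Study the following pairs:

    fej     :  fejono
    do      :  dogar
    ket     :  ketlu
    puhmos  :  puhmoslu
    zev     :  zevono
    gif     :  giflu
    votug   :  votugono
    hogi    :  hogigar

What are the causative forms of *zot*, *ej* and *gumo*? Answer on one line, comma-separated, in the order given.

Looking at the final sound of each stem: -lu when the stem ends in a voiceless consonant (*ket*, *puhmos*, *gif*); -ono when the stem ends in a voiced consonant (*fej*, *zev*, *votug*); -gar when the stem ends in a vowel (*do*, *hogi*).
Since the final sound of *zot* is /t/ (a voiceless consonant), it takes -lu, giving *zotlu*.
*ej*: final sound = /j/, a voiced consonant → -ono → *ejono*.
The final sound of *gumo* is /o/, which is a vowel, so the suffix is -gar, giving *gumogar*.

zotlu, ejono, gumogar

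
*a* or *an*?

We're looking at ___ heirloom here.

The indefinite article is chosen by the initial *sound* of the following word, not its spelling.
*heirloom* begins with the sound /ɛ/ (silent h) — a vowel sound.
So the article is *an*: We're looking at an heirloom here.

an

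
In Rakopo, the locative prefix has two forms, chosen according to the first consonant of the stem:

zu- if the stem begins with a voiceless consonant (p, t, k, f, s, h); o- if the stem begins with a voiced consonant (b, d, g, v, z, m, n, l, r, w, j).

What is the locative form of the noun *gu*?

Since the first consonant of *gu* is /g/ (voiced), it takes o-, giving *ogu*.

ogu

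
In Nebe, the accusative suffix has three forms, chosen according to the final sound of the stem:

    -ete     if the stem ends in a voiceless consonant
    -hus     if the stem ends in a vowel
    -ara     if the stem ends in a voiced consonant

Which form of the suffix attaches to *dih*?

Since the final sound of *dih* is /h/ (a voiceless consonant), it takes -ete.

-ete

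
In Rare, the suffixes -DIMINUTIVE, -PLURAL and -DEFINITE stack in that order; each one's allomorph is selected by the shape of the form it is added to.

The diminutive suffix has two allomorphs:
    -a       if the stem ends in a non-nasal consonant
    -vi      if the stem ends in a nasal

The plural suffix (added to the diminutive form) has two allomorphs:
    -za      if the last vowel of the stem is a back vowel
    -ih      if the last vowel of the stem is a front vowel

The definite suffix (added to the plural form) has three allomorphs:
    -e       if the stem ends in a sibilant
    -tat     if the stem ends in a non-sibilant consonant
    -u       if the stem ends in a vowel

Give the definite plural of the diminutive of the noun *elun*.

*elun* — final consonant /n/ (a nasal) → -vi → *elunvi*.
The last vowel of the diminutive form *elunvi* is /i/, which is a front vowel, so the plural suffix is -ih, giving *elunviih*.
The plural form *elunviih* — final sound /h/ (a non-sibilant consonant) → -tat → *elunviihtat*.

elunviihtat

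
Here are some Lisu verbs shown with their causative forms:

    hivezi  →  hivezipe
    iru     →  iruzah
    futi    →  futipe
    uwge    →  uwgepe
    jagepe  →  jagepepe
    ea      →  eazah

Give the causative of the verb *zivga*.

zivgazah

Looking at the last vowel of each stem: -pe when the last vowel of the stem is a front vowel (*hivezi*, *futi*, *uwge*, *jagepe*); -zah when the last vowel of the stem is a back vowel (*iru*, *ea*).
Since the last vowel of *zivga* is /a/ (a back vowel), it takes -zah, giving *zivgazah*.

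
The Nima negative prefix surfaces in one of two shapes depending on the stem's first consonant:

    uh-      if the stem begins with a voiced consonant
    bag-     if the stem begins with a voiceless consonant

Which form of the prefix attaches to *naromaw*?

uh-

*naromaw*: first consonant = /n/, voiced → uh-.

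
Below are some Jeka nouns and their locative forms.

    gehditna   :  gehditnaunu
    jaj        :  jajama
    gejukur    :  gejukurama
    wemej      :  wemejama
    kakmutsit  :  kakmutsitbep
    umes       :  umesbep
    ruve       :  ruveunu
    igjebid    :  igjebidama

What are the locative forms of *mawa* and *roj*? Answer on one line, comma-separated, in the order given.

The pattern is voicing of the final sound: -bep when the stem ends in a voiceless consonant (*kakmutsit*, *umes*); -ama when the stem ends in a voiced consonant (*jaj*, *gejukur*, *wemej*, *igjebid*); -unu when the stem ends in a vowel (*gehditna*, *ruve*).
*mawa*: final sound = /a/, a vowel → -unu → *mawaunu*.
*roj*: final sound = /j/, a voiced consonant → -ama → *rojama*.

mawaunu, rojama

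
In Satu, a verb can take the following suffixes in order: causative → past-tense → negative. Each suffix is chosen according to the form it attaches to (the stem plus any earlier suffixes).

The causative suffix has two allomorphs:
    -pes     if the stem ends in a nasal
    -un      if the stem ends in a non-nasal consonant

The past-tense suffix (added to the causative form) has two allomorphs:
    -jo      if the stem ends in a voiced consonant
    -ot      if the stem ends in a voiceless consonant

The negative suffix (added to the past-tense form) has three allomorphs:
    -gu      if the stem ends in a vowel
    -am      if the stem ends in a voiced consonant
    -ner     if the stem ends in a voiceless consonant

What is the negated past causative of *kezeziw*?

kezeziwunjogu

*kezeziw* — final consonant /w/ (non-nasal) → -un → *kezeziwun*.
The final consonant of the causative form *kezeziwun* is /n/, which is voiced, so the past-tense suffix is -jo, giving *kezeziwunjo*.
Since the final sound of the past-tense form *kezeziwunjo* is /o/ (a vowel), it takes -gu, giving *kezeziwunjogu*.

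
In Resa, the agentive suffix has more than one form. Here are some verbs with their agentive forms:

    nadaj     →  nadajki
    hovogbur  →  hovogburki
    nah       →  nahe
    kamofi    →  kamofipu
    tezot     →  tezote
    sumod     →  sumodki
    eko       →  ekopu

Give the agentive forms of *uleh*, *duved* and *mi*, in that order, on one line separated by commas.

ulehe, duvedki, mipu

The pattern is voicing of the final sound: -e when the stem ends in a voiceless consonant (*nah*, *tezot*); -ki when the stem ends in a voiced consonant (*nadaj*, *hovogbur*, *sumod*); -pu when the stem ends in a vowel (*kamofi*, *eko*).
The final sound of *uleh* is /h/, which is a voiceless consonant, so the suffix is -e, giving *ulehe*.
The final sound of *duved* is /d/, which is a voiced consonant, so the suffix is -ki, giving *duvedki*.
Since the final sound of *mi* is /i/ (a vowel), it takes -pu, giving *mipu*.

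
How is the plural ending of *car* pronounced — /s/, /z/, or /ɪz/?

/z/

The stem *car* ends in a voiced non-sibilant sound.
The plural suffix surfaces as /ɪz/ after sibilants, /s/ after other voiceless consonants, and /z/ after other voiced sounds.
So the plural -s on *car* is pronounced /z/.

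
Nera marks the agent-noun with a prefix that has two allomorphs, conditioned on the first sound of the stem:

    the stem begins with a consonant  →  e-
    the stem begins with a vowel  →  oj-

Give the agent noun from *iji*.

ojiji

*iji*: first sound = /i/, a vowel → oj- → *ojiji*.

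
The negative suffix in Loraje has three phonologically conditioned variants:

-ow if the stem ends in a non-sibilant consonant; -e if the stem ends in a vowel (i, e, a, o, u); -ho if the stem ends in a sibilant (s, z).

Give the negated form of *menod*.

*menod*: final sound = /d/, a non-sibilant consonant → -ow → *menodow*.

menodow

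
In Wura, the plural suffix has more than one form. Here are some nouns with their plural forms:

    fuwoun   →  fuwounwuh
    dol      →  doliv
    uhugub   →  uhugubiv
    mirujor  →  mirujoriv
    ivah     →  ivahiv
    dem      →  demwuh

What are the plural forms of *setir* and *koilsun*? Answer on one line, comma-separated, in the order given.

setiriv, koilsunwuh

Looking at the final consonant of each stem: -wuh when the stem ends in a nasal (*fuwoun*, *dem*); -iv when the stem ends in a non-nasal consonant (*dol*, *uhugub*, *mirujor*, *ivah*).
*setir* — final consonant /r/ (non-nasal) → -iv → *setiriv*.
*koilsun*: final consonant = /n/, a nasal → -wuh → *koilsunwuh*.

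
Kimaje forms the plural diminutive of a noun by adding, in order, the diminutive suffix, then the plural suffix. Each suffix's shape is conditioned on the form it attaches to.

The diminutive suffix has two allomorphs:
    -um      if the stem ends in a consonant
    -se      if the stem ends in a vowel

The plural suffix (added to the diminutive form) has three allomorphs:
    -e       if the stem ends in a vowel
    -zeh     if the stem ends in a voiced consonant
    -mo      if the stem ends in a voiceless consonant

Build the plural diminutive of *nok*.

*nok* — final sound /k/ (a consonant) → -um → *nokum*.
Since the final sound of the diminutive form *nokum* is /m/ (a voiced consonant), it takes -zeh, giving *nokumzeh*.

nokumzeh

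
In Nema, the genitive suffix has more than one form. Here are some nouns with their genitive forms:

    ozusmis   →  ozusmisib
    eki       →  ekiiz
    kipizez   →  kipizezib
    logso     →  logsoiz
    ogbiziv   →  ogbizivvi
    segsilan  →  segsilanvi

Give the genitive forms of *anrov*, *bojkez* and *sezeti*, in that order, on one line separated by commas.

The alternation tracks the final sound of the stem — -ib when the stem ends in a sibilant (*ozusmis*, *kipizez*); -vi when the stem ends in a non-sibilant consonant (*ogbiziv*, *segsilan*); -iz when the stem ends in a vowel (*eki*, *logso*).
*anrov*: final sound = /v/, a non-sibilant consonant → -vi → *anrovvi*.
*bojkez* — final sound /z/ (a sibilant) → -ib → *bojkezib*.
*sezeti* — final sound /i/ (a vowel) → -iz → *sezetiiz*.

anrovvi, bojkezib, sezetiiz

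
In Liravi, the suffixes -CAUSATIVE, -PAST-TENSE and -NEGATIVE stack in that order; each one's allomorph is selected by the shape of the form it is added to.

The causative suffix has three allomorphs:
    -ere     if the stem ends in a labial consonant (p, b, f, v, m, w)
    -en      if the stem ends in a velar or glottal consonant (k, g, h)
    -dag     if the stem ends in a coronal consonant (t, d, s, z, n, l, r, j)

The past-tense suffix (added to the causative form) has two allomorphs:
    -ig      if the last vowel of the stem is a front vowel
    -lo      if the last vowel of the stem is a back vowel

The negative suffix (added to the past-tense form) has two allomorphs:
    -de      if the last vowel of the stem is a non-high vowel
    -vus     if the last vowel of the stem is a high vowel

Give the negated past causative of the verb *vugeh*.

*vugeh*: final consonant = /h/, velar/glottal → -en → *vugehen*.
The causative form *vugehen*: last vowel = /e/, a front vowel → -ig → *vugehenig*.
The past-tense form *vugehenig*: last vowel = /i/, a high vowel → -vus → *vugehenigvus*.

vugehenigvus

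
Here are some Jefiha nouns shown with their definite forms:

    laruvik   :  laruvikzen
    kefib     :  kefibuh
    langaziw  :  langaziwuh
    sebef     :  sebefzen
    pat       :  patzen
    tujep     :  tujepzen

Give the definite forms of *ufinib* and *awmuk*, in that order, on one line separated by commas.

ufinibuh, awmukzen

The pattern is voicing of the final consonant: -zen when the stem ends in a voiceless consonant (*laruvik*, *sebef*, *pat*, *tujep*); -uh when the stem ends in a voiced consonant (*kefib*, *langaziw*).
*ufinib* — final consonant /b/ (voiced) → -uh → *ufinibuh*.
The final consonant of *awmuk* is /k/, which is voiceless, so the suffix is -zen, giving *awmukzen*.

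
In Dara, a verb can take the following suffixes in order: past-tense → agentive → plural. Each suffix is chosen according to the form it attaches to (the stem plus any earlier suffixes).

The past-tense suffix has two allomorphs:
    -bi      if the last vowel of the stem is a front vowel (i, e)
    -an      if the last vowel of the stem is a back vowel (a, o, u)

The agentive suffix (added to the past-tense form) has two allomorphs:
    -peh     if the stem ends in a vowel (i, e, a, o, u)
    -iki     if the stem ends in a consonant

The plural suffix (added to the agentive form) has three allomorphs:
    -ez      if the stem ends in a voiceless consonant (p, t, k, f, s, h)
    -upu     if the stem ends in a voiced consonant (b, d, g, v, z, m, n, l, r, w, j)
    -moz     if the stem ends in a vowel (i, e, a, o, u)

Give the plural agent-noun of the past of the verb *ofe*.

ofebipehez

Since the last vowel of *ofe* is /e/ (a front vowel), it takes -bi, giving *ofebi*.
The past-tense form *ofebi* — final sound /i/ (a vowel) → -peh → *ofebipeh*.
The agentive form *ofebipeh*: final sound = /h/, a voiceless consonant → -ez → *ofebipehez*.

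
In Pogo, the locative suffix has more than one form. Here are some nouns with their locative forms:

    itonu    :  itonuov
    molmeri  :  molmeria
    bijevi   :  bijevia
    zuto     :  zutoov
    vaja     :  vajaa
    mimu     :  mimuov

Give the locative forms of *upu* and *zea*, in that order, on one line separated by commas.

The suffix is conditioned by the last vowel: -ov when the last vowel of the stem is a rounded vowel (*itonu*, *zuto*, *mimu*); -a when the last vowel of the stem is an unrounded vowel (*molmeri*, *bijevi*, *vaja*).
*upu*: last vowel = /u/, a rounded vowel → -ov → *upuov*.
Since the last vowel of *zea* is /a/ (an unrounded vowel), it takes -a, giving *zeaa*.

upuov, zeaa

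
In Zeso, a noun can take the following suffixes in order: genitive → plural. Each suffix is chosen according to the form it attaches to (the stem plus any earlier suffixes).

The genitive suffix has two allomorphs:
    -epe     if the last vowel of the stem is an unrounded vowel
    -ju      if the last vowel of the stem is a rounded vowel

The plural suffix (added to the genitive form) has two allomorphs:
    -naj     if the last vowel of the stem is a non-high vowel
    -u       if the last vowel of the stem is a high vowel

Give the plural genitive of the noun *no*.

*no* — last vowel /o/ (a rounded vowel) → -ju → *noju*.
Since the last vowel of the genitive form *noju* is /u/ (a high vowel), it takes -u, giving *nojuu*.

nojuu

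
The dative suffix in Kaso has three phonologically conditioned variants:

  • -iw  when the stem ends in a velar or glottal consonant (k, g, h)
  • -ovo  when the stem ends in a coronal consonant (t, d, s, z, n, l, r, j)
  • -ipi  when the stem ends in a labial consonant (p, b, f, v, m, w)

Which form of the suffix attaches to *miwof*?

Since the final consonant of *miwof* is /f/ (labial), it takes -ipi.

-ipi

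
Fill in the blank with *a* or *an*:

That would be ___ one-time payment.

The indefinite article is chosen by the initial *sound* of the following word, not its spelling.
*one-time* begins with the sound /wʌ/ (*one* pronounced /wʌn/) — a consonant sound.
So the article is *a*: That would be a one-time payment.

a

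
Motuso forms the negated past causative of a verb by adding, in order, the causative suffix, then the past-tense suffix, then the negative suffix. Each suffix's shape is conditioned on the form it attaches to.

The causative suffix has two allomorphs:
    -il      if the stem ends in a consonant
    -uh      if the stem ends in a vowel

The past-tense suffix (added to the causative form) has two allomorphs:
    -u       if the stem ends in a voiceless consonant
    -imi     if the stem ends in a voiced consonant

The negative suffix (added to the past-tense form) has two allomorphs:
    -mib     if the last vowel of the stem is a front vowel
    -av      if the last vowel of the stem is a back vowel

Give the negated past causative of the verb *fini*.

The final sound of *fini* is /i/, which is a vowel, so the causative suffix is -uh, giving *finiuh*.
The causative form *finiuh* — final consonant /h/ (voiceless) → -u → *finiuhu*.
The past-tense form *finiuhu* — last vowel /u/ (a back vowel) → -av → *finiuhuav*.

finiuhuav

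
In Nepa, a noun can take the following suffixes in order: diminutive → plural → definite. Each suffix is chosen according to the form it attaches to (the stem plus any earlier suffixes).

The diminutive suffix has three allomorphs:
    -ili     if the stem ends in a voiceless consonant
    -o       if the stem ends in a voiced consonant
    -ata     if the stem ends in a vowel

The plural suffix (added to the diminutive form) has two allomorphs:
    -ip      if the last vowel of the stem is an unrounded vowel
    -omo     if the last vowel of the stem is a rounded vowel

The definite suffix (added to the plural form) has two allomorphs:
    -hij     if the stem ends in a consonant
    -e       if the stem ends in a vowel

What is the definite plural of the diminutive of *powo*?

The final sound of *powo* is /o/, which is a vowel, so the diminutive suffix is -ata, giving *powoata*.
Since the last vowel of the diminutive form *powoata* is /a/ (an unrounded vowel), it takes -ip, giving *powoataip*.
Since the final sound of the plural form *powoataip* is /p/ (a consonant), it takes -hij, giving *powoataiphij*.

powoataiphij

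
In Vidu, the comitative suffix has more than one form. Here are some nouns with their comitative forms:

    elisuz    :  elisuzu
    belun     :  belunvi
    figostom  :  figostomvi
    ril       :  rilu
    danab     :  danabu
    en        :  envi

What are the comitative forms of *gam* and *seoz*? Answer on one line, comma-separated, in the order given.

The suffix is conditioned by the final consonant: -vi when the stem ends in a nasal (*belun*, *figostom*, *en*); -u when the stem ends in a non-nasal consonant (*elisuz*, *ril*, *danab*).
*gam*: final consonant = /m/, a nasal → -vi → *gamvi*.
The final consonant of *seoz* is /z/, which is non-nasal, so the suffix is -u, giving *seozu*.

gamvi, seozu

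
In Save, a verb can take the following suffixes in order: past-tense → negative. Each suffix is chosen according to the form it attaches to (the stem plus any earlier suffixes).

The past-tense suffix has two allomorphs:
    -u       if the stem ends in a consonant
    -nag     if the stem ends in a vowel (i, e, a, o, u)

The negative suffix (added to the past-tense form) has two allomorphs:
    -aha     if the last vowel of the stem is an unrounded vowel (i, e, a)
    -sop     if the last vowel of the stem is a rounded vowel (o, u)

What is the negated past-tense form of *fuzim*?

*fuzim* — final sound /m/ (a consonant) → -u → *fuzimu*.
The past-tense form *fuzimu*: last vowel = /u/, a rounded vowel → -sop → *fuzimusop*.

fuzimusop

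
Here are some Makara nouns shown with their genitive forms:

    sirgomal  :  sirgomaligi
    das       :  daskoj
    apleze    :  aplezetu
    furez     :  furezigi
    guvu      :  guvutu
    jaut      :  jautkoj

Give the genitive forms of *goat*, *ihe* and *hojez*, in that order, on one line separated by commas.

The suffix is conditioned by the final sound: -koj when the stem ends in a voiceless consonant (*das*, *jaut*); -igi when the stem ends in a voiced consonant (*sirgomal*, *furez*); -tu when the stem ends in a vowel (*apleze*, *guvu*).
Since the final sound of *goat* is /t/ (a voiceless consonant), it takes -koj, giving *goatkoj*.
*ihe*: final sound = /e/, a vowel → -tu → *ihetu*.
The final sound of *hojez* is /z/, which is a voiced consonant, so the suffix is -igi, giving *hojezigi*.

goatkoj, ihetu, hojezigi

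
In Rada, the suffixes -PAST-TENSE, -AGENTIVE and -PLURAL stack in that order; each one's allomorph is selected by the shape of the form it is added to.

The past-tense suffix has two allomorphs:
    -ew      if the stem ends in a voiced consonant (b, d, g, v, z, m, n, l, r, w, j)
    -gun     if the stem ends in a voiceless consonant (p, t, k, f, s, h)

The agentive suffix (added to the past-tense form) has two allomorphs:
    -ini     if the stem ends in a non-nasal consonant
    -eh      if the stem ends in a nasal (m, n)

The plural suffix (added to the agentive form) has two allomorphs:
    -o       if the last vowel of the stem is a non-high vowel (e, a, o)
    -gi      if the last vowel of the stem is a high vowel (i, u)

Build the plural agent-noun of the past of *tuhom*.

Since the final consonant of *tuhom* is /m/ (voiced), it takes -ew, giving *tuhomew*.
The past-tense form *tuhomew* — final consonant /w/ (non-nasal) → -ini → *tuhomewini*.
Since the last vowel of the agentive form *tuhomewini* is /i/ (a high vowel), it takes -gi, giving *tuhomewinigi*.

tuhomewinigi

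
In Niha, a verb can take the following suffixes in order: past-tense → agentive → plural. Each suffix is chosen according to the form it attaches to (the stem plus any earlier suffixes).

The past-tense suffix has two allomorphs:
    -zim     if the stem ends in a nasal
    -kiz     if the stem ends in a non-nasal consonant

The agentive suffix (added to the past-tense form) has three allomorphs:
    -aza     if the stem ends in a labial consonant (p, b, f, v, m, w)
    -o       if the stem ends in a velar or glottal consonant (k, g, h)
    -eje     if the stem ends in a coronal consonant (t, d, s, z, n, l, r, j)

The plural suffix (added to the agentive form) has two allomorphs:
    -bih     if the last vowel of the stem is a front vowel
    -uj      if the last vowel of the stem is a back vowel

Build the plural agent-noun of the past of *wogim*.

wogimzimazauj

*wogim* — final consonant /m/ (a nasal) → -zim → *wogimzim*.
The past-tense form *wogimzim* — final consonant /m/ (labial) → -aza → *wogimzimaza*.
Since the last vowel of the agentive form *wogimzimaza* is /a/ (a back vowel), it takes -uj, giving *wogimzimazauj*.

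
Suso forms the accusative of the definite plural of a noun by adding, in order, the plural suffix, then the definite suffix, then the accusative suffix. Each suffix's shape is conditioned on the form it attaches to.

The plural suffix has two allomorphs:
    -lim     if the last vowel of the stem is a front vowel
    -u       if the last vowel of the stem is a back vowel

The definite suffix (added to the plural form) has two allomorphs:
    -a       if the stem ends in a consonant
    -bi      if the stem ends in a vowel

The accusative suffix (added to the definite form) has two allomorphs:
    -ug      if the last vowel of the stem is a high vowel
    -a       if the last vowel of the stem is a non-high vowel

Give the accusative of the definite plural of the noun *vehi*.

*vehi*: last vowel = /i/, a front vowel → -lim → *vehilim*.
Since the final sound of the plural form *vehilim* is /m/ (a consonant), it takes -a, giving *vehilima*.
The last vowel of the definite form *vehilima* is /a/, which is a non-high vowel, so the accusative suffix is -a, giving *vehilimaa*.

vehilimaa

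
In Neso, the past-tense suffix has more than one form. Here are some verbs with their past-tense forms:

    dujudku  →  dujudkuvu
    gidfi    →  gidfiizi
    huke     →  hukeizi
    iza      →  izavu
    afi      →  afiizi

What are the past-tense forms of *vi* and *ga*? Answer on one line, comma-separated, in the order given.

The alternation tracks the last vowel of the stem — -izi when the last vowel of the stem is a front vowel (*gidfi*, *huke*, *afi*); -vu when the last vowel of the stem is a back vowel (*dujudku*, *iza*).
*vi*: last vowel = /i/, a front vowel → -izi → *viizi*.
*ga*: last vowel = /a/, a back vowel → -vu → *gavu*.

viizi, gavu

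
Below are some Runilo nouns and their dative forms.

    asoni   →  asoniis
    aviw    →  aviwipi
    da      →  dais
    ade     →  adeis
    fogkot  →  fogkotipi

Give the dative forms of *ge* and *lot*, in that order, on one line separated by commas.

geis, lotipi

The alternation tracks the final sound of the stem — -ipi when the stem ends in a consonant (*aviw*, *fogkot*); -is when the stem ends in a vowel (*asoni*, *da*, *ade*).
Since the final sound of *ge* is /e/ (a vowel), it takes -is, giving *geis*.
*lot*: final sound = /t/, a consonant → -ipi → *lotipi*.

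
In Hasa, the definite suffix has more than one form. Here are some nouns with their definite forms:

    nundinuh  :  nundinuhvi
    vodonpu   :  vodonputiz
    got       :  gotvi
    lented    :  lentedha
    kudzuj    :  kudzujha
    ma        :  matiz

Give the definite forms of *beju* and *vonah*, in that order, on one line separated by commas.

bejutiz, vonahvi

The alternation tracks the final sound of the stem — -vi when the stem ends in a voiceless consonant (*nundinuh*, *got*); -ha when the stem ends in a voiced consonant (*lented*, *kudzuj*); -tiz when the stem ends in a vowel (*vodonpu*, *ma*).
Since the final sound of *beju* is /u/ (a vowel), it takes -tiz, giving *bejutiz*.
Since the final sound of *vonah* is /h/ (a voiceless consonant), it takes -vi, giving *vonahvi*.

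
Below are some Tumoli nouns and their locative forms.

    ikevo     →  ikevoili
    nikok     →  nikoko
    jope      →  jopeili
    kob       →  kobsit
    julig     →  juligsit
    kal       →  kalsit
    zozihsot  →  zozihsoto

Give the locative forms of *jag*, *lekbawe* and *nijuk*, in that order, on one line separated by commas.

jagsit, lekbaweili, nijuko

The pattern is voicing of the final sound: -o when the stem ends in a voiceless consonant (*nikok*, *zozihsot*); -sit when the stem ends in a voiced consonant (*kob*, *julig*, *kal*); -ili when the stem ends in a vowel (*ikevo*, *jope*).
Since the final sound of *jag* is /g/ (a voiced consonant), it takes -sit, giving *jagsit*.
*lekbawe*: final sound = /e/, a vowel → -ili → *lekbaweili*.
Since the final sound of *nijuk* is /k/ (a voiceless consonant), it takes -o, giving *nijuko*.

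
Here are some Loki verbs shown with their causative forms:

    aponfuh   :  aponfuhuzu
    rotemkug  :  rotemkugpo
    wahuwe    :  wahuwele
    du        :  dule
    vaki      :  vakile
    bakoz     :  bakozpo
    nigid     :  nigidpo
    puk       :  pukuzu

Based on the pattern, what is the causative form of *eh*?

Looking at the final sound of each stem: -uzu when the stem ends in a voiceless consonant (*aponfuh*, *puk*); -po when the stem ends in a voiced consonant (*rotemkug*, *bakoz*, *nigid*); -le when the stem ends in a vowel (*wahuwe*, *du*, *vaki*).
*eh*: final sound = /h/, a voiceless consonant → -uzu → *ehuzu*.

ehuzu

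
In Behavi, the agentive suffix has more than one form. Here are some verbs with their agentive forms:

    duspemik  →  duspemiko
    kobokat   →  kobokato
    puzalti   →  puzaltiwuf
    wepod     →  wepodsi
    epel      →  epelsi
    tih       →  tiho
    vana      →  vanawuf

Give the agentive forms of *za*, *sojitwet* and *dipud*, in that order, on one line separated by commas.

zawuf, sojitweto, dipudsi

Looking at the final sound of each stem: -o when the stem ends in a voiceless consonant (*duspemik*, *kobokat*, *tih*); -si when the stem ends in a voiced consonant (*wepod*, *epel*); -wuf when the stem ends in a vowel (*puzalti*, *vana*).
Since the final sound of *za* is /a/ (a vowel), it takes -wuf, giving *zawuf*.
*sojitwet*: final sound = /t/, a voiceless consonant → -o → *sojitweto*.
Since the final sound of *dipud* is /d/ (a voiced consonant), it takes -si, giving *dipudsi*.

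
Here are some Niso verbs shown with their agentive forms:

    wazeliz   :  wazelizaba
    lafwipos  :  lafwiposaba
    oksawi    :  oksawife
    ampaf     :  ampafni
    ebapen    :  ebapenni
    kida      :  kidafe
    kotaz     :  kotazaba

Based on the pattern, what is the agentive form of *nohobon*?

nohobonni

The pattern is sibilance of the final sound: -aba when the stem ends in a sibilant (*wazeliz*, *lafwipos*, *kotaz*); -ni when the stem ends in a non-sibilant consonant (*ampaf*, *ebapen*); -fe when the stem ends in a vowel (*oksawi*, *kida*).
*nohobon*: final sound = /n/, a non-sibilant consonant → -ni → *nohobonni*.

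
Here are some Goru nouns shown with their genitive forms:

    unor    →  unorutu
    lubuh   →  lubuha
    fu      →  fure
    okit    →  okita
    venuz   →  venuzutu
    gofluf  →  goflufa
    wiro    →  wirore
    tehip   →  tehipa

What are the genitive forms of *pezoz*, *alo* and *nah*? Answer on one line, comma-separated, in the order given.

The alternation tracks the final sound of the stem — -a when the stem ends in a voiceless consonant (*lubuh*, *okit*, *gofluf*, *tehip*); -utu when the stem ends in a voiced consonant (*unor*, *venuz*); -re when the stem ends in a vowel (*fu*, *wiro*).
Since the final sound of *pezoz* is /z/ (a voiced consonant), it takes -utu, giving *pezozutu*.
*alo* — final sound /o/ (a vowel) → -re → *alore*.
*nah*: final sound = /h/, a voiceless consonant → -a → *naha*.

pezozutu, alore, naha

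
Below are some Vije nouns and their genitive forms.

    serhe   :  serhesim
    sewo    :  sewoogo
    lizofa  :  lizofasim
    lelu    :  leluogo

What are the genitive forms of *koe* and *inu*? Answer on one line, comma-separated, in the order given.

koesim, inuogo

The alternation tracks the last vowel of the stem — -ogo when the last vowel of the stem is a rounded vowel (*sewo*, *lelu*); -sim when the last vowel of the stem is an unrounded vowel (*serhe*, *lizofa*).
Since the last vowel of *koe* is /e/ (an unrounded vowel), it takes -sim, giving *koesim*.
The last vowel of *inu* is /u/, which is a rounded vowel, so the suffix is -ogo, giving *inuogo*.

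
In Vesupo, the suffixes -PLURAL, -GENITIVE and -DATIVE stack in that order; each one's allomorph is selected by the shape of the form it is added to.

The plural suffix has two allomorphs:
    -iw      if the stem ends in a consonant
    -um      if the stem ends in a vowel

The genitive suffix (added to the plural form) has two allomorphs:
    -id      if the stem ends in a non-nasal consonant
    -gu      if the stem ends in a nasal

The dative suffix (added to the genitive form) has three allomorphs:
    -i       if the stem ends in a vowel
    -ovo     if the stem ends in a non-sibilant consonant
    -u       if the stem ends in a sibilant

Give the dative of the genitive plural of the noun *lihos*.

Since the final sound of *lihos* is /s/ (a consonant), it takes -iw, giving *lihosiw*.
The plural form *lihosiw*: final consonant = /w/, non-nasal → -id → *lihosiwid*.
The final sound of the genitive form *lihosiwid* is /d/, which is a non-sibilant consonant, so the dative suffix is -ovo, giving *lihosiwidovo*.

lihosiwidovo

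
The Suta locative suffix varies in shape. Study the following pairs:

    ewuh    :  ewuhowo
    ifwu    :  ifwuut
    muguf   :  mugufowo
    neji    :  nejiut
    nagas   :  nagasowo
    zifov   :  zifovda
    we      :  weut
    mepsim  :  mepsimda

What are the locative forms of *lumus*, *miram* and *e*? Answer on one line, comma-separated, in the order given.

The alternation tracks the final sound of the stem — -owo when the stem ends in a voiceless consonant (*ewuh*, *muguf*, *nagas*); -da when the stem ends in a voiced consonant (*zifov*, *mepsim*); -ut when the stem ends in a vowel (*ifwu*, *neji*, *we*).
Since the final sound of *lumus* is /s/ (a voiceless consonant), it takes -owo, giving *lumusowo*.
Since the final sound of *miram* is /m/ (a voiced consonant), it takes -da, giving *miramda*.
*e*: final sound = /e/, a vowel → -ut → *eut*.

lumusowo, miramda, eut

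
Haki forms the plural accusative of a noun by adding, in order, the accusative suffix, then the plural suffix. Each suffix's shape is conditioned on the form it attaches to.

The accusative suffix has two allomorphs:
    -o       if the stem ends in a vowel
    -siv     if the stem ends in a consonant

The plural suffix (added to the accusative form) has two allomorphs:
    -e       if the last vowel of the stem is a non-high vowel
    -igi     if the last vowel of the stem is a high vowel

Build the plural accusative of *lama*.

*lama*: final sound = /a/, a vowel → -o → *lamao*.
The accusative form *lamao* — last vowel /o/ (a non-high vowel) → -e → *lamaoe*.

lamaoe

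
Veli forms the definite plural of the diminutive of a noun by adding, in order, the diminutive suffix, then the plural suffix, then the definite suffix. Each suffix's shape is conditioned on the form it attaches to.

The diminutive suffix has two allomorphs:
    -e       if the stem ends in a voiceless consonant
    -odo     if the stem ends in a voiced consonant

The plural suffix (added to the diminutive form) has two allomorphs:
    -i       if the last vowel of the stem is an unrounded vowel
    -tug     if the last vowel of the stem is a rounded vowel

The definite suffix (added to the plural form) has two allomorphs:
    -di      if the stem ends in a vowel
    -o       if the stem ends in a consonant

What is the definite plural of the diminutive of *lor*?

lorodotugo

*lor*: final consonant = /r/, voiced → -odo → *lorodo*.
Since the last vowel of the diminutive form *lorodo* is /o/ (a rounded vowel), it takes -tug, giving *lorodotug*.
Since the final sound of the plural form *lorodotug* is /g/ (a consonant), it takes -o, giving *lorodotugo*.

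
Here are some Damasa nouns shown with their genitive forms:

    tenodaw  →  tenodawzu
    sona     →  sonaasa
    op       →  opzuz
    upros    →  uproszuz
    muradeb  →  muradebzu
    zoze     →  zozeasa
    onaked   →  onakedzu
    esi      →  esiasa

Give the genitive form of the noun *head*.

headzu

The pattern is voicing of the final sound: -zuz when the stem ends in a voiceless consonant (*op*, *upros*); -zu when the stem ends in a voiced consonant (*tenodaw*, *muradeb*, *onaked*); -asa when the stem ends in a vowel (*sona*, *zoze*, *esi*).
*head*: final sound = /d/, a voiced consonant → -zu → *headzu*.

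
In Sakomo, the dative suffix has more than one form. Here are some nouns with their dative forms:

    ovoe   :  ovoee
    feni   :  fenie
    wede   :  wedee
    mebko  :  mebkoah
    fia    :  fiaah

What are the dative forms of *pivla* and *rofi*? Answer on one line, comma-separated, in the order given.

Looking at the last vowel of each stem: -e when the last vowel of the stem is a front vowel (*ovoe*, *feni*, *wede*); -ah when the last vowel of the stem is a back vowel (*mebko*, *fia*).
The last vowel of *pivla* is /a/, which is a back vowel, so the suffix is -ah, giving *pivlaah*.
The last vowel of *rofi* is /i/, which is a front vowel, so the suffix is -e, giving *rofie*.

pivlaah, rofie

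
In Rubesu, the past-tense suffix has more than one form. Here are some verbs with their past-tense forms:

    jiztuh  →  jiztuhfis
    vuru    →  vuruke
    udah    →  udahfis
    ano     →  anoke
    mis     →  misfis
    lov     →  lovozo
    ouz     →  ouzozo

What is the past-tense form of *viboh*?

The suffix is conditioned by the final sound: -fis when the stem ends in a voiceless consonant (*jiztuh*, *udah*, *mis*); -ozo when the stem ends in a voiced consonant (*lov*, *ouz*); -ke when the stem ends in a vowel (*vuru*, *ano*).
*viboh* — final sound /h/ (a voiceless consonant) → -fis → *vibohfis*.

vibohfis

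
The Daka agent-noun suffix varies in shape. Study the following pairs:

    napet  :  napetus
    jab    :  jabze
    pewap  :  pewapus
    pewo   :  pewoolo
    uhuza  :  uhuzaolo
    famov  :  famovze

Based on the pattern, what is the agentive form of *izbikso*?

The suffix is conditioned by the final sound: -us when the stem ends in a voiceless consonant (*napet*, *pewap*); -ze when the stem ends in a voiced consonant (*jab*, *famov*); -olo when the stem ends in a vowel (*pewo*, *uhuza*).
*izbikso*: final sound = /o/, a vowel → -olo → *izbiksoolo*.

izbiksoolo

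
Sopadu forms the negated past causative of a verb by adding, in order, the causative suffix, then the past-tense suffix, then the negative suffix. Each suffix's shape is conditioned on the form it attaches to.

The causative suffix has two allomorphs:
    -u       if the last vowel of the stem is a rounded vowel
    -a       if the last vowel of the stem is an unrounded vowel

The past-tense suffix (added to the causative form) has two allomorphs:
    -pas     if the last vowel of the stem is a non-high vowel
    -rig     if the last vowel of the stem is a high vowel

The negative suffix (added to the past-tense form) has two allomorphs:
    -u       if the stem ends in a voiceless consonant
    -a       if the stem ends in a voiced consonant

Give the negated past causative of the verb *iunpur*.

iunpururiga

Since the last vowel of *iunpur* is /u/ (a rounded vowel), it takes -u, giving *iunpuru*.
The last vowel of the causative form *iunpuru* is /u/, which is a high vowel, so the past-tense suffix is -rig, giving *iunpururig*.
The past-tense form *iunpururig* — final consonant /g/ (voiced) → -a → *iunpururiga*.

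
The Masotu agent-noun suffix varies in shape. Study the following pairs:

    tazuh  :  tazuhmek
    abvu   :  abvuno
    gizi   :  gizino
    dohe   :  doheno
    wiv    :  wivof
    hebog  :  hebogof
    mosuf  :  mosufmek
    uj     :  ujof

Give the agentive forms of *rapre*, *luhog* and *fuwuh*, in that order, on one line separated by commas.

rapreno, luhogof, fuwuhmek

Looking at the final sound of each stem: -mek when the stem ends in a voiceless consonant (*tazuh*, *mosuf*); -of when the stem ends in a voiced consonant (*wiv*, *hebog*, *uj*); -no when the stem ends in a vowel (*abvu*, *gizi*, *dohe*).
*rapre* — final sound /e/ (a vowel) → -no → *rapreno*.
*luhog*: final sound = /g/, a voiced consonant → -of → *luhogof*.
*fuwuh* — final sound /h/ (a voiceless consonant) → -mek → *fuwuhmek*.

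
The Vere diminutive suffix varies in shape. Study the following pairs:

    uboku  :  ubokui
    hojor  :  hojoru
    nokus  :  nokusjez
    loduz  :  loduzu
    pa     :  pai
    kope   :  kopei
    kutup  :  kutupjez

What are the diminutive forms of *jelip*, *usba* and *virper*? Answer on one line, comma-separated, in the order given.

Looking at the final sound of each stem: -jez when the stem ends in a voiceless consonant (*nokus*, *kutup*); -u when the stem ends in a voiced consonant (*hojor*, *loduz*); -i when the stem ends in a vowel (*uboku*, *pa*, *kope*).
The final sound of *jelip* is /p/, which is a voiceless consonant, so the suffix is -jez, giving *jelipjez*.
Since the final sound of *usba* is /a/ (a vowel), it takes -i, giving *usbai*.
*virper* — final sound /r/ (a voiced consonant) → -u → *virperu*.

jelipjez, usbai, virperu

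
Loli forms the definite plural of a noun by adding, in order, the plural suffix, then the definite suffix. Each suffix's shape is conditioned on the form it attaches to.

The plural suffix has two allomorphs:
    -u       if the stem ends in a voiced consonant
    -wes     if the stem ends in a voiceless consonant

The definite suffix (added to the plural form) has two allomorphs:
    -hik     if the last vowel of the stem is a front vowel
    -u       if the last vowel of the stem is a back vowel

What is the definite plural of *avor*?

avoruu

*avor* — final consonant /r/ (voiced) → -u → *avoru*.
Since the last vowel of the plural form *avoru* is /u/ (a back vowel), it takes -u, giving *avoruu*.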